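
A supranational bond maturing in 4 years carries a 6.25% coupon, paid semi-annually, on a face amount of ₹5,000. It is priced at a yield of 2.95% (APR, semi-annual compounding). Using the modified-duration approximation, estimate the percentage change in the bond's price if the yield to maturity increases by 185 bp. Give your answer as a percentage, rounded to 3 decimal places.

-6.613%

Periodic yield y = 0.01475. Modified duration first:
  t   CF        PV=CF/(1+0.01475)^t    t·PV
  1       156.25       153.9788       153.9788
  2       156.25       151.7406       303.4813
  3       156.25       149.5350       448.6050
  4       156.25       147.3614       589.4457
  5       156.25       145.2194       726.0971
  6       156.25       143.1086       858.6515
  7       156.25       141.0284       987.1989
  8     5,156.25     4,586.2897    36,690.3178
  Σ                  5,618.2620    40,757.7760
P = 5,618.2620; D_Mac = 7.25452 half-year periods = 3.62726 yrs; D_mod = 3.62726/(1+0.01475) = 3.57453 yrs.
ΔP/P ≈ -D_mod · Δy = -3.57453 × (+0.0185) = -0.066129 = -6.6129%.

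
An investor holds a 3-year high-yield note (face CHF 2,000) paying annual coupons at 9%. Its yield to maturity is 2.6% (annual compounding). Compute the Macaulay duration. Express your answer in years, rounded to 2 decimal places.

2.78 years

Periodic yield y = 0.026. Discount each cash flow and weight by its year:
  t   CF        PV=CF/(1+0.026)^t    t·PV
  1       180.00       175.4386       175.4386
  2       180.00       170.9928       341.9856
  3     2,180.00     2,018.4333     6,055.3000
  Σ                  2,364.8647     6,572.7242
Price P = Σ PV = 2,364.8647.
Macaulay duration = Σ(t·PV) / P = 6,572.7242 / 2,364.8647 = 2.77932 years.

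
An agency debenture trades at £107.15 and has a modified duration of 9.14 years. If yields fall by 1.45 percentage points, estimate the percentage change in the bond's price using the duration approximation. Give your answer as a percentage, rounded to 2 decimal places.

+13.25%

Duration approximation: ΔP/P ≈ -D_mod · Δy = -9.14 × (-0.0145) = +0.132530.
As a percentage: +13.2530%.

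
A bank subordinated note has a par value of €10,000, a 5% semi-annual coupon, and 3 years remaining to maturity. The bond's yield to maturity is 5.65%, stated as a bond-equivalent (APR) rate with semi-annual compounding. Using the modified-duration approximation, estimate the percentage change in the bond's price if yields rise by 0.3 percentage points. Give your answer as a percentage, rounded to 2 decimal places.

Periodic yield y = 0.02825. Modified duration first:
  t   CF        PV=CF/(1+0.02825)^t    t·PV
  1       250.00       243.1315       243.1315
  2       250.00       236.4518       472.9035
  3       250.00       229.9555       689.8666
  4       250.00       223.6378       894.5510
  5       250.00       217.4936     1,087.4678
  6    10,250.00     8,672.2454    52,033.4721
  Σ                  9,822.9155    55,421.3927
P = 9,822.9155; D_Mac = 5.64205 half-year periods = 2.82103 yrs; D_mod = 2.82103/(1+0.02825) = 2.74352 yrs.
ΔP/P ≈ -D_mod · Δy = -2.74352 × (+0.003) = -0.008231 = -0.8231%.

-0.82%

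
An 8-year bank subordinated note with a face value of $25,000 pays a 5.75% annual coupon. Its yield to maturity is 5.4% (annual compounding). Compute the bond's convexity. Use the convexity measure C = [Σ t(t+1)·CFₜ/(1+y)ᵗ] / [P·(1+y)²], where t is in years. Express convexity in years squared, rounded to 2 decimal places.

With y = 0.054:
  t   CF        PV=CF/(1+0.054)^t    t·PV        t(t+1)·PV
  1     1,437.50     1,363.8520     1,363.8520       2,727.7040
  2     1,437.50     1,293.9772     2,587.9544       7,763.8633
  3     1,437.50     1,227.6824     3,683.0471      14,732.1885
  4     1,437.50     1,164.7840     4,659.1361      23,295.6807
  5     1,437.50     1,105.1082     5,525.5410      33,153.2458
  6     1,437.50     1,048.4897     6,290.9385      44,036.5694
  7     1,437.50       994.7721     6,963.4044      55,707.2352
  8    26,437.50    17,357.8327   138,862.6614   1,249,763.9530
  Σ                 25,556.4983   169,936.5350   1,431,180.4399
P = 25,556.4983.
Convexity = Σ t(t+1)·PV / [P·(1+y)²] = 1,431,180.4399 / (25,556.4983 × 1.110916) = 50.40943.

50.41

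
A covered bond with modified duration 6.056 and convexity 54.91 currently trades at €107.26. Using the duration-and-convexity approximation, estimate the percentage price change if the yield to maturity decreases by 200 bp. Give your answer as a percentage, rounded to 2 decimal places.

Duration effect: -D_mod·Δy = -6.056 × (-0.02) = +0.121120
Convexity effect: ½·C·(Δy)² = 0.5 × 54.91 × (-0.02)² = +0.0109820
ΔP/P ≈ +0.121120 + 0.0109820 = +0.132102
= +13.2102%.

+13.21%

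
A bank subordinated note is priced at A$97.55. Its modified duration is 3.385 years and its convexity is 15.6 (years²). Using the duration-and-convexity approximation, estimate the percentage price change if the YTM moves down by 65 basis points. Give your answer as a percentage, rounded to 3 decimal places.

Duration effect: -D_mod·Δy = -3.385 × (-0.0065) = +0.0220025
Convexity effect: ½·C·(Δy)² = 0.5 × 15.6 × (-0.0065)² = +0.00032955
ΔP/P ≈ +0.0220025 + 0.00032955 = +0.02233205
= +2.233205%.

+2.233%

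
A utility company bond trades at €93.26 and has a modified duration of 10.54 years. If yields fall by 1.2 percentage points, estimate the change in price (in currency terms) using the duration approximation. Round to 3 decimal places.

+€11.796

Duration approximation: ΔP/P ≈ -D_mod · Δy = -10.54 × (-0.012) = +0.126480.
ΔP ≈ 93.26 × (+0.126480) = +11.7955248.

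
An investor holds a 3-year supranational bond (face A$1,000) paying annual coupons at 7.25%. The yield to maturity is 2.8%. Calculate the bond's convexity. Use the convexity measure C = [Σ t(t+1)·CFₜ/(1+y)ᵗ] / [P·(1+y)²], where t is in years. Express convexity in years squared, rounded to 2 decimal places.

10.42

With y = 0.028:
  t   CF        PV=CF/(1+0.028)^t    t·PV        t(t+1)·PV
  1        72.50        70.5253        70.5253         141.0506
  2        72.50        68.6044       137.2087         411.6262
  3     1,072.50       987.2291     2,961.6874      11,846.7494
  Σ                  1,126.3588     3,169.4214      12,399.4262
P = 1,126.3588.
Convexity = Σ t(t+1)·PV / [P·(1+y)²] = 12,399.4262 / (1,126.3588 × 1.056784) = 10.41690.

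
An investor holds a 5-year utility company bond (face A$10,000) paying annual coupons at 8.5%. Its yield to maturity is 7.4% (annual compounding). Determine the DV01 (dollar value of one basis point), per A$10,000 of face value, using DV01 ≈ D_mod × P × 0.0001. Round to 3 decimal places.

Periodic yield y = 0.074.
  t   CF        PV=CF/(1+0.074)^t    t·PV
  1       850.00       791.4339       791.4339
  2       850.00       736.9031     1,473.8061
  3       850.00       686.1295     2,058.3885
  4       850.00       638.8543     2,555.4171
  5    10,850.00     7,592.9114    37,964.5569
  Σ                 10,446.2321    44,843.6025
P = 10,446.2321; D_Mac = 4.29280 yrs; D_mod = 3.99702 yrs.
DV01 ≈ 3.99702 × 10,446.2321 × 0.0001 = 4.175382.

A$4.175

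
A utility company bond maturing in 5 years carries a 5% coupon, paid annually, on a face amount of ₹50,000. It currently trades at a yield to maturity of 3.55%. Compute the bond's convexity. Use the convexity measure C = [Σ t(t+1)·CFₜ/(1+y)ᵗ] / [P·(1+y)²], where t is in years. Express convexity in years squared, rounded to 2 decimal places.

24.72

With y = 0.0355:
  t   CF        PV=CF/(1+0.0355)^t    t·PV        t(t+1)·PV
  1     2,500.00     2,414.2926     2,414.2926       4,828.5852
  2     2,500.00     2,331.5235     4,663.0471      13,989.1412
  3     2,500.00     2,251.5920     6,754.7760      27,019.1041
  4     2,500.00     2,174.4008     8,697.6031      43,488.0157
  5    52,500.00    44,096.9739   220,484.8693   1,322,909.2160
  Σ                 53,268.7828   243,014.5882   1,412,234.0622
P = 53,268.7828.
Convexity = Σ t(t+1)·PV / [P·(1+y)²] = 1,412,234.0622 / (53,268.7828 × 1.072260) = 24.72485.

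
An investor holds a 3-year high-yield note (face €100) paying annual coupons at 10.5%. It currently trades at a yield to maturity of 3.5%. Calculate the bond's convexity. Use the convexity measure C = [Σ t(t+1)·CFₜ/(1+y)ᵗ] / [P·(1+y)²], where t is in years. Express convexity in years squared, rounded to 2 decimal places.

9.95

With y = 0.035:
  t   CF        PV=CF/(1+0.035)^t    t·PV        t(t+1)·PV
  1        10.50        10.1449        10.1449          20.2899
  2        10.50         9.8019        19.6037          58.8112
  3       110.50        99.6647       298.9940       1,195.9760
  Σ                    119.6115       328.7427       1,275.0771
P = 119.6115.
Convexity = Σ t(t+1)·PV / [P·(1+y)²] = 1,275.0771 / (119.6115 × 1.071225) = 9.95137.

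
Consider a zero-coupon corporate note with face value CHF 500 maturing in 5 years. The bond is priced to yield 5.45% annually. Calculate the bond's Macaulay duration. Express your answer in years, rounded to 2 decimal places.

A zero-coupon bond has a single cash flow at maturity, so its Macaulay duration equals its maturity: 5 years.

5.00 years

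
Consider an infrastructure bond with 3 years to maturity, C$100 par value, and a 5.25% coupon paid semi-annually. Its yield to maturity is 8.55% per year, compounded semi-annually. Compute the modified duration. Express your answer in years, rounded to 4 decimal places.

2.6895 years

Periodic yield y = 0.04275. First find Macaulay duration:
  t   CF        PV=CF/(1+0.04275)^t    t·PV
  1        2.625         2.5174         2.5174
  2        2.625         2.4142         4.8284
  3        2.625         2.3152         6.9456
  4        2.625         2.2203         8.8811
  5        2.625         2.1293        10.6463
  6      102.625        79.8311       478.9865
  Σ                     91.4274       512.8052
P = 91.4274; Macaulay duration = 512.8052 / 91.4274 = 5.60888 half-year periods = 2.80444 years.
Modified duration = D_Mac / (1 + y) = 2.80444 / 1.04275 = 2.68947 years.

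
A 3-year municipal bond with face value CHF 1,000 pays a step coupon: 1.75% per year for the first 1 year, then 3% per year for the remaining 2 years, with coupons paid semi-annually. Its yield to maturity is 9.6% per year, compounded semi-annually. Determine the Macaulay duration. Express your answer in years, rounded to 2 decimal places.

Periodic yield y = 0.048. Discount each cash flow and weight by its period:
  t   CF        PV=CF/(1+0.048)^t    t·PV
  1         8.75         8.3492         8.3492
  2         8.75         7.9668        15.9337
  3        15.00        13.0319        39.0957
  4        15.00        12.4350        49.7400
  5        15.00        11.8655        59.3273
  6     1,015.00       766.1227     4,596.7364
  Σ                    819.7712     4,769.1823
Price P = Σ PV = 819.7712.
Macaulay duration = Σ(t·PV) / P = 4,769.1823 / 819.7712 = 5.81770 half-year periods.
In years: 5.81770 / 2 = 2.90885 years.

2.91 years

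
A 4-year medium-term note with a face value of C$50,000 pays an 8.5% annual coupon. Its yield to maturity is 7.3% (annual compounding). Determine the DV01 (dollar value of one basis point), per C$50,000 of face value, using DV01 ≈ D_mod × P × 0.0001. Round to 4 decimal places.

Periodic yield y = 0.073.
  t   CF        PV=CF/(1+0.073)^t    t·PV
  1     4,250.00     3,960.8574     3,960.8574
  2     4,250.00     3,691.3862     7,382.7724
  3     4,250.00     3,440.2481    10,320.7443
  4    54,250.00    40,926.1465   163,704.5860
  Σ                 52,018.6382   185,368.9602
P = 52,018.6382; D_Mac = 3.56351 yrs; D_mod = 3.32107 yrs.
DV01 ≈ 3.32107 × 52,018.6382 × 0.0001 = 17.275765.

C$17.2758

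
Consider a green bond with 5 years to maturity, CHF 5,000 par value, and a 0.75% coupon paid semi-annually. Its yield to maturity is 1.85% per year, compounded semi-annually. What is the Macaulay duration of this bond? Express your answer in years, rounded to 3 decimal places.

Periodic yield y = 0.00925. Discount each cash flow and weight by its period:
  t   CF        PV=CF/(1+0.00925)^t    t·PV
  1        18.75        18.5782        18.5782
  2        18.75        18.4079        36.8158
  3        18.75        18.2392        54.7175
  4        18.75        18.0720        72.2880
  5        18.75        17.9064        89.5318
  6        18.75        17.7423       106.4535
  7        18.75        17.5796       123.0575
  8        18.75        17.4185       139.3481
  9        18.75        17.2589       155.3299
  10    5,018.75     4,577.2853    45,772.8529
  Σ                  4,738.4881    46,568.9732
Price P = Σ PV = 4,738.4881.
Macaulay duration = Σ(t·PV) / P = 46,568.9732 / 4,738.4881 = 9.82781 half-year periods.
In years: 9.82781 / 2 = 4.91391 years.

4.914 years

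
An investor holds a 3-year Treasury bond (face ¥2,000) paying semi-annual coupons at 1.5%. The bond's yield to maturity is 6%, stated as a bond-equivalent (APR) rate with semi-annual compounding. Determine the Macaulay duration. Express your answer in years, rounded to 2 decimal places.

2.94 years

Periodic yield y = 0.03. Discount each cash flow and weight by its period:
  t   CF        PV=CF/(1+0.03)^t    t·PV
  1        15.00        14.5631        14.5631
  2        15.00        14.1389        28.2779
  3        15.00        13.7271        41.1814
  4        15.00        13.3273        53.3092
  5        15.00        12.9391        64.6957
  6     2,015.00     1,687.5308    10,125.1847
  Σ                  1,756.2264    10,327.2119
Price P = Σ PV = 1,756.2264.
Macaulay duration = Σ(t·PV) / P = 10,327.2119 / 1,756.2264 = 5.88034 half-year periods.
In years: 5.88034 / 2 = 2.94017 years.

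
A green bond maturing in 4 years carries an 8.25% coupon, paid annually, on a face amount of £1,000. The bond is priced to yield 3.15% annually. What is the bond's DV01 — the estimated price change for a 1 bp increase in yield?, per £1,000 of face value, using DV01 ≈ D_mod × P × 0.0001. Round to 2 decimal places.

Periodic yield y = 0.0315.
  t   CF        PV=CF/(1+0.0315)^t    t·PV
  1        82.50        79.9806        79.9806
  2        82.50        77.5382       155.0763
  3        82.50        75.1703       225.5109
  4     1,082.50       956.2049     3,824.8197
  Σ                  1,188.8940     4,285.3875
P = 1,188.8940; D_Mac = 3.60452 yrs; D_mod = 3.49444 yrs.
DV01 ≈ 3.49444 × 1,188.8940 × 0.0001 = 0.415452.

£0.42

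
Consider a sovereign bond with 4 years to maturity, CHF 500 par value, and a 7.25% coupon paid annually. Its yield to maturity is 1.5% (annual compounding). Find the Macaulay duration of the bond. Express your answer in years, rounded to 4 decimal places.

Periodic yield y = 0.015. Discount each cash flow and weight by its year:
  t   CF        PV=CF/(1+0.015)^t    t·PV
  1        36.25        35.7143        35.7143
  2        36.25        35.1865        70.3730
  3        36.25        34.6665       103.9995
  4       536.25       505.2463     2,020.9852
  Σ                    610.8136     2,231.0719
Price P = Σ PV = 610.8136.
Macaulay duration = Σ(t·PV) / P = 2,231.0719 / 610.8136 = 3.65262 years.

3.6526 years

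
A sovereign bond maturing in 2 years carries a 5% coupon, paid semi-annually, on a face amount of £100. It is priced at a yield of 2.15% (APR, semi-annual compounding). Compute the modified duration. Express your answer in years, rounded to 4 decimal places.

Periodic yield y = 0.01075. First find Macaulay duration:
  t   CF        PV=CF/(1+0.01075)^t    t·PV
  1         2.50         2.4734         2.4734
  2         2.50         2.4471         4.8942
  3         2.50         2.4211         7.2632
  4       102.50        98.2085       392.8338
  Σ                    105.5500       407.4647
P = 105.5500; Macaulay duration = 407.4647 / 105.5500 = 3.86039 half-year periods = 1.93020 years.
Modified duration = D_Mac / (1 + y) = 1.93020 / 1.01075 = 1.90967 years.

1.9097 years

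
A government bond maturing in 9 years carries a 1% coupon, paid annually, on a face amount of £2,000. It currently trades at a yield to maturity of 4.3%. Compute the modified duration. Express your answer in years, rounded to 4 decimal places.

Periodic yield y = 0.043. First find Macaulay duration:
  t   CF        PV=CF/(1+0.043)^t    t·PV
  1        20.00        19.1755        19.1755
  2        20.00        18.3849        36.7698
  3        20.00        17.6269        52.8808
  4        20.00        16.9002        67.6009
  5        20.00        16.2035        81.0174
  6        20.00        15.5355        93.2128
  7        20.00        14.8950       104.2648
  8        20.00        14.2809       114.2472
  9     2,020.00     1,382.9058    12,446.1521
  Σ                  1,515.9081    13,015.3213
P = 1,515.9081; Macaulay duration = 13,015.3213 / 1,515.9081 = 8.58582 years.
Modified duration = D_Mac / (1 + y) = 8.58582 / 1.043 = 8.23185 years.

8.2319 years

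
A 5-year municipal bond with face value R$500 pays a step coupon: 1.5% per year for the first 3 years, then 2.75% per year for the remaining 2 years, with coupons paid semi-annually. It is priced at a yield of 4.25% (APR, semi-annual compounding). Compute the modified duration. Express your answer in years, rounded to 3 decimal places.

Periodic yield y = 0.02125. First find Macaulay duration:
  t   CF        PV=CF/(1+0.02125)^t    t·PV
  1        3.750         3.6720         3.6720
  2        3.750         3.5956         7.1911
  3        3.750         3.5207        10.5622
  4        3.750         3.4475        13.7900
  5        3.750         3.3758        16.8788
  6        3.750         3.3055        19.8331
  7        6.875         5.9340        41.5381
  8        6.875         5.8105        46.4843
  9        6.875         5.6896        51.2067
  10     506.875       410.7525     4,107.5246
  Σ                    449.1037     4,318.6808
P = 449.1037; Macaulay duration = 4,318.6808 / 449.1037 = 9.61622 half-year periods = 4.80811 years.
Modified duration = D_Mac / (1 + y) = 4.80811 / 1.02125 = 4.70806 years.

4.708 years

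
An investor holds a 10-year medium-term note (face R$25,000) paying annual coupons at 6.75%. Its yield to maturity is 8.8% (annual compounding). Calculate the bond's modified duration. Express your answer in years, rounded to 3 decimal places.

Periodic yield y = 0.088. First find Macaulay duration:
  t   CF        PV=CF/(1+0.088)^t    t·PV
  1     1,687.50     1,551.0110     1,551.0110
  2     1,687.50     1,425.5616     2,851.1232
  3     1,687.50     1,310.2588     3,930.7765
  4     1,687.50     1,204.2820     4,817.1281
  5     1,687.50     1,106.8769     5,534.3843
  6     1,687.50     1,017.3500     6,104.1003
  7     1,687.50       935.0644     6,545.4507
  8     1,687.50       859.4342     6,875.4734
  9     1,687.50       789.9211     7,109.2900
  10   26,687.50    11,482.0369   114,820.3691
  Σ                 21,681.7970   160,139.1066
P = 21,681.7970; Macaulay duration = 160,139.1066 / 21,681.7970 = 7.38588 years.
Modified duration = D_Mac / (1 + y) = 7.38588 / 1.088 = 6.78849 years.

6.788 years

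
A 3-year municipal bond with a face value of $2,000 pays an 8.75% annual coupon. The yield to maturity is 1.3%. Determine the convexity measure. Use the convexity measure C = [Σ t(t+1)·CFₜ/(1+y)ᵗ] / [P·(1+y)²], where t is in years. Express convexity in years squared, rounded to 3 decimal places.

With y = 0.013:
  t   CF        PV=CF/(1+0.013)^t    t·PV        t(t+1)·PV
  1       175.00       172.7542       172.7542         345.5084
  2       175.00       170.5372       341.0744       1,023.2233
  3     2,175.00     2,092.3336     6,277.0007      25,108.0030
  Σ                  2,435.6250     6,790.8294      26,476.7346
P = 2,435.6250.
Convexity = Σ t(t+1)·PV / [P·(1+y)²] = 26,476.7346 / (2,435.6250 × 1.026169) = 10.59339.

10.593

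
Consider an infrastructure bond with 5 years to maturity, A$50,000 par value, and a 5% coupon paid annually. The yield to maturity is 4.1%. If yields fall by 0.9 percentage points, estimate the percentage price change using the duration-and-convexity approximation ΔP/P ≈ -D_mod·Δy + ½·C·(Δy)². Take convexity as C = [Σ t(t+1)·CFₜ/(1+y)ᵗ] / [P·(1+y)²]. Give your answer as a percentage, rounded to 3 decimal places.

+4.038%

With y = 0.041:
  t   CF        PV=CF/(1+0.041)^t    t·PV        t(t+1)·PV
  1     2,500.00     2,401.5370     2,401.5370       4,803.0740
  2     2,500.00     2,306.9520     4,613.9039      13,841.7117
  3     2,500.00     2,216.0922     6,648.2765      26,593.1061
  4     2,500.00     2,128.8109     8,515.2437      42,576.2185
  5    52,500.00    42,944.3126   214,721.5632   1,288,329.3791
  Σ                 51,997.7047   236,900.5243   1,376,143.4894
P = 51,997.7047; D_Mac = 4.55598 yrs; D_mod = 4.37654 yrs; C = 24.42182.
Duration effect: -4.37654 × (-0.009) = +0.039389
Convexity effect: 0.5 × 24.42182 × (-0.009)² = +0.0009891
ΔP/P ≈ +0.039389 + 0.0009891 = +0.040378 = +4.0378%.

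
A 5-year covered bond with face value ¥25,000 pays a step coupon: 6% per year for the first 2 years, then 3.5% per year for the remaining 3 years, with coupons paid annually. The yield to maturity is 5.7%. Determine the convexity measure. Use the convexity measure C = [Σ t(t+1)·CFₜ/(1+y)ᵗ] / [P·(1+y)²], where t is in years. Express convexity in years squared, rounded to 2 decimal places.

With y = 0.057:
  t   CF        PV=CF/(1+0.057)^t    t·PV        t(t+1)·PV
  1     1,500.00     1,419.1107     1,419.1107       2,838.2214
  2     1,500.00     1,342.5834     2,685.1669       8,055.5006
  3       875.00       740.9401     2,222.8203       8,891.2810
  4       875.00       700.9840     2,803.9360      14,019.6800
  5    25,875.00    19,611.2566    98,056.2829     588,337.6977
  Σ                 23,814.8748   107,187.3168     622,142.3806
P = 23,814.8748.
Convexity = Σ t(t+1)·PV / [P·(1+y)²] = 622,142.3806 / (23,814.8748 × 1.117249) = 23.38253.

23.38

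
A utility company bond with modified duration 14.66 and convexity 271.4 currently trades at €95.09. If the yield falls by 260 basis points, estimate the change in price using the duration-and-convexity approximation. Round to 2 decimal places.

Duration effect: -D_mod·Δy = -14.66 × (-0.026) = +0.381160
Convexity effect: ½·C·(Δy)² = 0.5 × 271.4 × (-0.026)² = +0.0917332
ΔP/P ≈ +0.381160 + 0.0917332 = +0.4728932
ΔP ≈ 95.09 × (+0.4728932) = +44.967414388.

+€44.97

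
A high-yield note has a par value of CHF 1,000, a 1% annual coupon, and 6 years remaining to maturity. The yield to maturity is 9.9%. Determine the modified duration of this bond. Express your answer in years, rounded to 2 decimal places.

Periodic yield y = 0.099. First find Macaulay duration:
  t   CF        PV=CF/(1+0.099)^t    t·PV
  1        10.00         9.0992         9.0992
  2        10.00         8.2795        16.5590
  3        10.00         7.5337        22.6010
  4        10.00         6.8550        27.4201
  5        10.00         6.2375        31.1876
  6     1,010.00       573.2383     3,439.4300
  Σ                    611.2432     3,546.2969
P = 611.2432; Macaulay duration = 3,546.2969 / 611.2432 = 5.80178 years.
Modified duration = D_Mac / (1 + y) = 5.80178 / 1.099 = 5.27914 years.

5.28 years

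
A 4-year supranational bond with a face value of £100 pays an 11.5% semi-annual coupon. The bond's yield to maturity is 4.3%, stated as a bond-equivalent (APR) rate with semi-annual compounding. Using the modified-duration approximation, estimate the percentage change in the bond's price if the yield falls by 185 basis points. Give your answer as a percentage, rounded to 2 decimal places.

+6.16%

Periodic yield y = 0.0215. Modified duration first:
  t   CF        PV=CF/(1+0.0215)^t    t·PV
  1         5.75         5.6290         5.6290
  2         5.75         5.5105        11.0210
  3         5.75         5.3945        16.1836
  4         5.75         5.2810        21.1239
  5         5.75         5.1698        25.8491
  6         5.75         5.0610        30.3661
  7         5.75         4.9545        34.6815
  8       105.75        89.2018       713.6141
  Σ                    126.2021       858.4682
P = 126.2021; D_Mac = 6.80233 half-year periods = 3.40117 yrs; D_mod = 3.40117/(1+0.0215) = 3.32958 yrs.
ΔP/P ≈ -D_mod · Δy = -3.32958 × (-0.0185) = +0.061597 = +6.1597%.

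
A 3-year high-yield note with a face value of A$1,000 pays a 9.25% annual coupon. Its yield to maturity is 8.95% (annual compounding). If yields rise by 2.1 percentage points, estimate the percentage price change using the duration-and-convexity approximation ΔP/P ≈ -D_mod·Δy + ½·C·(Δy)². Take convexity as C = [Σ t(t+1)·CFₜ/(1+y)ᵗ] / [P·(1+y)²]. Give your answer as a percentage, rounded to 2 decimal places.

With y = 0.0895:
  t   CF        PV=CF/(1+0.0895)^t    t·PV        t(t+1)·PV
  1        92.50        84.9013        84.9013         169.8027
  2        92.50        77.9269       155.8538         467.5613
  3     1,092.50       844.7724     2,534.3173      10,137.2694
  Σ                  1,007.6007     2,775.0724      10,774.6333
P = 1,007.6007; D_Mac = 2.75414 yrs; D_mod = 2.52789 yrs; C = 9.00865.
Duration effect: -2.52789 × (+0.021) = -0.053086
Convexity effect: 0.5 × 9.00865 × (0.021)² = +0.0019864
ΔP/P ≈ -0.053086 + 0.0019864 = -0.051099 = -5.1099%.

-5.11%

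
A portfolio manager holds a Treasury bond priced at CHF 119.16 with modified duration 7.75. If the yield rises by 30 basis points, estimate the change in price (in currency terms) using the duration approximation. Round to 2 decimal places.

-CHF 2.77

Duration approximation: ΔP/P ≈ -D_mod · Δy = -7.75 × (+0.003) = -0.023250.
ΔP ≈ 119.16 × (-0.023250) = -2.77047.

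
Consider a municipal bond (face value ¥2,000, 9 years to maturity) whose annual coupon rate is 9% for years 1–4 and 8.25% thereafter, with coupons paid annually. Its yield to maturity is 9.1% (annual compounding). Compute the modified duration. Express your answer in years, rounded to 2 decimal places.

Periodic yield y = 0.091. First find Macaulay duration:
  t   CF        PV=CF/(1+0.091)^t    t·PV
  1       180.00       164.9863       164.9863
  2       180.00       151.2248       302.4496
  3       180.00       138.6112       415.8335
  4       180.00       127.0497       508.1986
  5       165.00       106.7481       533.7405
  6       165.00        97.8443       587.0657
  7       165.00        89.6831       627.7818
  8       165.00        82.2027       657.6214
  9     2,165.00       988.6331     8,897.6979
  Σ                  1,946.9832    12,695.3753
P = 1,946.9832; Macaulay duration = 12,695.3753 / 1,946.9832 = 6.52054 years.
Modified duration = D_Mac / (1 + y) = 6.52054 / 1.091 = 5.97666 years.

5.98 years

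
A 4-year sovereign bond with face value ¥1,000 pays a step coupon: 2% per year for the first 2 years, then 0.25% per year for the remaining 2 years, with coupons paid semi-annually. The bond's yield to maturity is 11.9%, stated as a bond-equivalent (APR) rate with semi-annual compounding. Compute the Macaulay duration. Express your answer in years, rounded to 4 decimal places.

Periodic yield y = 0.0595. Discount each cash flow and weight by its period:
  t   CF        PV=CF/(1+0.0595)^t    t·PV
  1        10.00         9.4384         9.4384
  2        10.00         8.9084        17.8167
  3        10.00         8.4081        25.2243
  4        10.00         7.9359        31.7436
  5         1.25         0.9363         4.6814
  6         1.25         0.8837         5.3022
  7         1.25         0.8341         5.8385
  8     1,001.25       630.5722     5,044.5778
  Σ                    667.9170     5,144.6229
Price P = Σ PV = 667.9170.
Macaulay duration = Σ(t·PV) / P = 5,144.6229 / 667.9170 = 7.70249 half-year periods.
In years: 7.70249 / 2 = 3.85124 years.

3.8512 years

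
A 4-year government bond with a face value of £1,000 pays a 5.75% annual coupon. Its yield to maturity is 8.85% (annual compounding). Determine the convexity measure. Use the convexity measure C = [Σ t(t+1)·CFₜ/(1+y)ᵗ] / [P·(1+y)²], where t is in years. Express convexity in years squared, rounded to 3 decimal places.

15.015

With y = 0.0885:
  t   CF        PV=CF/(1+0.0885)^t    t·PV        t(t+1)·PV
  1        57.50        52.8250        52.8250         105.6500
  2        57.50        48.5301        97.0602         291.1805
  3        57.50        44.5844       133.7531         535.0123
  4     1,057.50       753.2977     3,013.1908      15,065.9540
  Σ                    899.2371     3,296.8290      15,997.7968
P = 899.2371.
Convexity = Σ t(t+1)·PV / [P·(1+y)²] = 15,997.7968 / (899.2371 × 1.184832) = 15.01513.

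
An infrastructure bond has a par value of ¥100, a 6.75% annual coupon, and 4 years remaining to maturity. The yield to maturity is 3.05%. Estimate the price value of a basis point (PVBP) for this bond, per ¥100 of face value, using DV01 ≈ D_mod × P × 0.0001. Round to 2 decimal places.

Periodic yield y = 0.0305.
  t   CF        PV=CF/(1+0.0305)^t    t·PV
  1         6.75         6.5502         6.5502
  2         6.75         6.3563        12.7127
  3         6.75         6.1682        18.5047
  4       106.75        94.6620       378.6482
  Σ                    113.7368       416.4158
P = 113.7368; D_Mac = 3.66122 yrs; D_mod = 3.55286 yrs.
DV01 ≈ 3.55286 × 113.7368 × 0.0001 = 0.040409.

¥0.04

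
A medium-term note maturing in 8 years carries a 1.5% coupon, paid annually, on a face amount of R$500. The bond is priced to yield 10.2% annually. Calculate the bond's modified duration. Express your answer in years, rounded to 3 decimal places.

6.724 years

Periodic yield y = 0.102. First find Macaulay duration:
  t   CF        PV=CF/(1+0.102)^t    t·PV
  1         7.50         6.8058         6.8058
  2         7.50         6.1759        12.3517
  3         7.50         5.6042        16.8127
  4         7.50         5.0855        20.3421
  5         7.50         4.6148        23.0740
  6         7.50         4.1877        25.1260
  7         7.50         3.8001        26.6004
  8       507.50       233.3368     1,866.6946
  Σ                    269.6108     1,997.8073
P = 269.6108; Macaulay duration = 1,997.8073 / 269.6108 = 7.40997 years.
Modified duration = D_Mac / (1 + y) = 7.40997 / 1.102 = 6.72411 years.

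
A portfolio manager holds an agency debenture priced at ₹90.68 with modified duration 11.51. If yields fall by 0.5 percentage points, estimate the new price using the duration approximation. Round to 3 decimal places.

Duration approximation: ΔP/P ≈ -D_mod · Δy = -11.51 × (-0.005) = +0.057550.
New price ≈ 90.68 × (1 + 0.057550) = 95.898634.

₹95.899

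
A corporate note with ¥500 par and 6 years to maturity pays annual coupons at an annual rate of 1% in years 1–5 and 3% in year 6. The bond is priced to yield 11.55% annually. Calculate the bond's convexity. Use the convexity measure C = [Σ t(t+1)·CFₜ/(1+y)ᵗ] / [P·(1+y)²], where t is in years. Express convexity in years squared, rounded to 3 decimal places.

With y = 0.1155:
  t   CF        PV=CF/(1+0.1155)^t    t·PV        t(t+1)·PV
  1         5.00         4.4823         4.4823           8.9646
  2         5.00         4.0182         8.0364          24.1092
  3         5.00         3.6021        10.8064          43.2257
  4         5.00         3.2292        12.9167          64.5835
  5         5.00         2.8948        14.4741          86.8447
  6       515.00       267.2944     1,603.7661      11,226.3628
  Σ                    285.5210     1,654.4821      11,454.0905
P = 285.5210.
Convexity = Σ t(t+1)·PV / [P·(1+y)²] = 11,454.0905 / (285.5210 × 1.244340) = 32.23914.

32.239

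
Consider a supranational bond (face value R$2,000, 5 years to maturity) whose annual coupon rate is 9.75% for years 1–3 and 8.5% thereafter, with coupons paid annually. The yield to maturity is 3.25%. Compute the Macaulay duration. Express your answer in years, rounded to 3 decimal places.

4.290 years

Periodic yield y = 0.0325. Discount each cash flow and weight by its year:
  t   CF        PV=CF/(1+0.0325)^t    t·PV
  1       195.00       188.8620       188.8620
  2       195.00       182.9172       365.8344
  3       195.00       177.1595       531.4785
  4       170.00       149.5852       598.3409
  5     2,170.00     1,849.3088     9,246.5439
  Σ                  2,547.8327    10,931.0596
Price P = Σ PV = 2,547.8327.
Macaulay duration = Σ(t·PV) / P = 10,931.0596 / 2,547.8327 = 4.29034 years.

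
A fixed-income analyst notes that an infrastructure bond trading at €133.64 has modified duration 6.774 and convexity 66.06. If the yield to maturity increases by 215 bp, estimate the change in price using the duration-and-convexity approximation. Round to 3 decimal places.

Duration effect: -D_mod·Δy = -6.774 × (+0.0215) = -0.145641
Convexity effect: ½·C·(Δy)² = 0.5 × 66.06 × (0.0215)² = +0.0152681175
ΔP/P ≈ -0.145641 + 0.0152681175 = -0.1303728825
ΔP ≈ 133.64 × (-0.1303728825) = -17.4230320173.

-€17.423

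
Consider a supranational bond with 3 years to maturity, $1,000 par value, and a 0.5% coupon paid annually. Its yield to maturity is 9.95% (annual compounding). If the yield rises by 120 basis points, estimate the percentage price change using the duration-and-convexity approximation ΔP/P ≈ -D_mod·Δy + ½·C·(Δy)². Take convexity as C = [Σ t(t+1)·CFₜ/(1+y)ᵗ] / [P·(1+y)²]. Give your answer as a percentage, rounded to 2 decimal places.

With y = 0.0995:
  t   CF        PV=CF/(1+0.0995)^t    t·PV        t(t+1)·PV
  1         5.00         4.5475         4.5475           9.0950
  2         5.00         4.1360         8.2720          24.8159
  3     1,005.00       756.1020     2,268.3059       9,073.2235
  Σ                    764.7855     2,281.1254       9,107.1344
P = 764.7855; D_Mac = 2.98270 yrs; D_mod = 2.71278 yrs; C = 9.85035.
Duration effect: -2.71278 × (+0.012) = -0.032553
Convexity effect: 0.5 × 9.85035 × (0.012)² = +0.0007092
ΔP/P ≈ -0.032553 + 0.0007092 = -0.031844 = -3.1844%.

-3.18%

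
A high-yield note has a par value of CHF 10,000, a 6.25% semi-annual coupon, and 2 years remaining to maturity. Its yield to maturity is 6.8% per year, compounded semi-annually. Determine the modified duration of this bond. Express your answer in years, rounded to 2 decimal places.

Periodic yield y = 0.034. First find Macaulay duration:
  t   CF        PV=CF/(1+0.034)^t    t·PV
  1       312.50       302.2244       302.2244
  2       312.50       292.2866       584.5733
  3       312.50       282.6757       848.0270
  4    10,312.50     9,021.5634    36,086.2537
  Σ                  9,898.7501    37,821.0783
P = 9,898.7501; Macaulay duration = 37,821.0783 / 9,898.7501 = 3.82079 half-year periods = 1.91040 years.
Modified duration = D_Mac / (1 + y) = 1.91040 / 1.034 = 1.84758 years.

1.85 years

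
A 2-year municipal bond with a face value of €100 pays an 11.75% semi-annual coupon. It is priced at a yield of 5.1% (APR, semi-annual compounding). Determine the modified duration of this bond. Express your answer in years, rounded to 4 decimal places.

Periodic yield y = 0.0255. First find Macaulay duration:
  t   CF        PV=CF/(1+0.0255)^t    t·PV
  1        5.875         5.7289         5.7289
  2        5.875         5.5865        11.1729
  3        5.875         5.4475        16.3426
  4      105.875        95.7306       382.9224
  Σ                    112.4935       416.1669
P = 112.4935; Macaulay duration = 416.1669 / 112.4935 = 3.69947 half-year periods = 1.84974 years.
Modified duration = D_Mac / (1 + y) = 1.84974 / 1.0255 = 1.80374 years.

1.8037 years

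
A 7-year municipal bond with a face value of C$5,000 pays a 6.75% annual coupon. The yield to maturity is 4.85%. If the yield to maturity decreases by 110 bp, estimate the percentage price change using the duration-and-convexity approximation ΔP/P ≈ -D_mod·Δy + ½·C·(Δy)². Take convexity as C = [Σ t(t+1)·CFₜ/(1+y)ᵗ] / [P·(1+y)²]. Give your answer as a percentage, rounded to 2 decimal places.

With y = 0.0485:
  t   CF        PV=CF/(1+0.0485)^t    t·PV        t(t+1)·PV
  1       337.50       321.8884       321.8884         643.7768
  2       337.50       306.9990       613.9979       1,841.9938
  3       337.50       292.7982       878.3947       3,513.5790
  4       337.50       279.2544     1,117.0176       5,585.0882
  5       337.50       266.3371     1,331.6853       7,990.1118
  6       337.50       254.0172     1,524.1034      10,668.7235
  7     5,337.50     3,831.4119    26,819.8833     214,559.0667
  Σ                  5,552.7062    32,606.9707     244,802.3398
P = 5,552.7062; D_Mac = 5.87227 yrs; D_mod = 5.60064 yrs; C = 40.10274.
Duration effect: -5.60064 × (-0.011) = +0.061607
Convexity effect: 0.5 × 40.10274 × (-0.011)² = +0.0024262
ΔP/P ≈ +0.061607 + 0.0024262 = +0.064033 = +6.4033%.

+6.40%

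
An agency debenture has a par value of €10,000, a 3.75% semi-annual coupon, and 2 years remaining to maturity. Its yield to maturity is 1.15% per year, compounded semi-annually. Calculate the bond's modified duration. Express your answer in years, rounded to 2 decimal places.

Periodic yield y = 0.00575. First find Macaulay duration:
  t   CF        PV=CF/(1+0.00575)^t    t·PV
  1       187.50       186.4280       186.4280
  2       187.50       185.3622       370.7244
  3       187.50       184.3025       552.9074
  4    10,187.50     9,956.5174    39,826.0696
  Σ                 10,512.6101    40,936.1294
P = 10,512.6101; Macaulay duration = 40,936.1294 / 10,512.6101 = 3.89400 half-year periods = 1.94700 years.
Modified duration = D_Mac / (1 + y) = 1.94700 / 1.00575 = 1.93587 years.

1.94 years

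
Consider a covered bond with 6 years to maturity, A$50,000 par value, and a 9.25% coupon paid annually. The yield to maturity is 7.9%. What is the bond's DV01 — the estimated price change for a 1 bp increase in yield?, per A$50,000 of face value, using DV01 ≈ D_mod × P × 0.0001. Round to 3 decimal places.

A$24.136

Periodic yield y = 0.079.
  t   CF        PV=CF/(1+0.079)^t    t·PV
  1     4,625.00     4,286.3763     4,286.3763
  2     4,625.00     3,972.5452     7,945.0904
  3     4,625.00     3,681.6916    11,045.0747
  4     4,625.00     3,412.1331    13,648.5322
  5     4,625.00     3,162.3105    15,811.5526
  6    54,625.00    34,614.8761   207,689.2568
  Σ                 53,129.9328   260,425.8831
P = 53,129.9328; D_Mac = 4.90168 yrs; D_mod = 4.54280 yrs.
DV01 ≈ 4.54280 × 53,129.9328 × 0.0001 = 24.135856.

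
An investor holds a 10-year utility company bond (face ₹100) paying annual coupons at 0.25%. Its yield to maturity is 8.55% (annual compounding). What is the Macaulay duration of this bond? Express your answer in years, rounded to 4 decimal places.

9.8147 years

Periodic yield y = 0.0855. Discount each cash flow and weight by its year:
  t   CF        PV=CF/(1+0.0855)^t    t·PV
  1         0.25         0.2303         0.2303
  2         0.25         0.2122         0.4243
  3         0.25         0.1955         0.5864
  4         0.25         0.1801         0.7202
  5         0.25         0.1659         0.8294
  6         0.25         0.1528         0.9169
  7         0.25         0.1408         0.9854
  8         0.25         0.1297         1.0375
  9         0.25         0.1195         1.0753
  10      100.25        44.1353       441.3530
  Σ                     45.6619       448.1588
Price P = Σ PV = 45.6619.
Macaulay duration = Σ(t·PV) / P = 448.1588 / 45.6619 = 9.81471 years.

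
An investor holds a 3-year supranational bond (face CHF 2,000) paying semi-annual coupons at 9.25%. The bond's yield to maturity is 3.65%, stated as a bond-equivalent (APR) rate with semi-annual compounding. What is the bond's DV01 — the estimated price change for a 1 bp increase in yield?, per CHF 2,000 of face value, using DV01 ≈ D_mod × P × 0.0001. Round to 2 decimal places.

Periodic yield y = 0.01825.
  t   CF        PV=CF/(1+0.01825)^t    t·PV
  1        92.50        90.8421        90.8421
  2        92.50        89.2140       178.4280
  3        92.50        87.6150       262.8450
  4        92.50        86.0447       344.1787
  5        92.50        84.5025       422.5126
  6     2,092.50     1,877.3228    11,263.9368
  Σ                  2,315.5411    12,562.7432
P = 2,315.5411; D_Mac = 5.42540 half-year periods = 2.71270 yrs; D_mod = 2.66408 yrs.
DV01 ≈ 2.66408 × 2,315.5411 × 0.0001 = 0.616879.

CHF 0.62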